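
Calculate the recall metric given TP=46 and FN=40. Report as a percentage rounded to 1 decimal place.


Recall = TP / (TP + FN) * 100
= 46 / (46 + 40)
= 46 / 86
= 0.5349
= 53.5%

53.5


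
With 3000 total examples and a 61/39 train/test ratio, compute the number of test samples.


Train samples = 3000 * 61% = 1830
Test samples = 3000 - 1830
= 1170

1170


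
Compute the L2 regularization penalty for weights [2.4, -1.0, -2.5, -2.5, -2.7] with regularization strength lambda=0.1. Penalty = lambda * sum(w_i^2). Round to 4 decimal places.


Squaring each weight:
2.4^2 = 5.76
(-1.0)^2 = 1.0
(-2.5)^2 = 6.25
(-2.5)^2 = 6.25
(-2.7)^2 = 7.29
Sum of squares = 26.55
Penalty = 0.1 * 26.55 = 2.6550

2.6550


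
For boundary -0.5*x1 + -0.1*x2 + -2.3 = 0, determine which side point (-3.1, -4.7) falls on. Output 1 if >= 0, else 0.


Compute -0.5 * -3.1 + -0.1 * -4.7 + -2.3
= 1.55 + 0.47 + -2.3
= -0.28
Since -0.28 < 0, the point is on the negative side.

0


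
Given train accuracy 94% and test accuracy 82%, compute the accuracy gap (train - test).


Gap = train_accuracy - test_accuracy
= 94 - 82
= 12%
This gap suggests the model is overfitting.

12


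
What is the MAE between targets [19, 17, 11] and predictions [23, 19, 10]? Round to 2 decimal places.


Absolute errors: [4, 2, 1]
Sum of absolute errors = 7
MAE = 7 / 3 = 2.33

2.33


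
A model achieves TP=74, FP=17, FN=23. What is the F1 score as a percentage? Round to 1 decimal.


Precision = TP / (TP + FP) = 74 / 91 = 0.8132
Recall = TP / (TP + FN) = 74 / 97 = 0.7629
F1 = 2 * P * R / (P + R)
= 2 * 0.8132 * 0.7629 / (0.8132 + 0.7629)
= 1.2407 / 1.5761
= 0.7872
As percentage: 78.7%

78.7


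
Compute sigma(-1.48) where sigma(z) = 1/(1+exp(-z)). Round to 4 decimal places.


sigmoid(z) = 1 / (1 + exp(-z))
exp(-(-1.48)) = exp(1.48) = 4.3929
1 + 4.3929 = 5.3929
1 / 5.3929 = 0.1854

0.1854


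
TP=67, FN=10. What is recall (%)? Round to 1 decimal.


Recall = TP / (TP + FN) * 100
= 67 / (67 + 10)
= 67 / 77
= 0.8701
= 87.0%

87.0


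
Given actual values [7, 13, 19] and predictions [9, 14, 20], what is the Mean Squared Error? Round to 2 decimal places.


Differences: [-2, -1, -1]
Squared errors: [4, 1, 1]
Sum of squared errors = 6
MSE = 6 / 3 = 2.00

2.00


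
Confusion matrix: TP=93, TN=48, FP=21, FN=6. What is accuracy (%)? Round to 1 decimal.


Accuracy = (TP + TN) / (TP + TN + FP + FN) * 100
= (93 + 48) / (93 + 48 + 21 + 6)
= 141 / 168
= 0.8393
= 83.9%

83.9


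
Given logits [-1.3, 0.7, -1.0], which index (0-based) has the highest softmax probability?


Softmax is a monotonic transformation, so it preserves the argmax.
We need to find the index of the maximum logit.
Index 0: -1.3
Index 1: 0.7
Index 2: -1.0
Maximum logit = 0.7 at index 1

1


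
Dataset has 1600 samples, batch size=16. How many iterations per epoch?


Iterations per epoch = dataset_size / batch_size
= 1600 / 16
= 100

100


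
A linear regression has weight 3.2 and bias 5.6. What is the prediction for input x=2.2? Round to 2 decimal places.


y = 3.2 * 2.2 + (5.6)
= 7.04 + (5.6)
= 12.64

12.64


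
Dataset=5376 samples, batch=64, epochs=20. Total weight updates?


Iterations per epoch = 5376 / 64 = 84
Total updates = iterations_per_epoch * epochs
= 84 * 20
= 1680

1680


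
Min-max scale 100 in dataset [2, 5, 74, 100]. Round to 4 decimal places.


Min = 2, Max = 100
Range = 100 - 2 = 98
Scaled = (x - min) / (max - min)
= (100 - 2) / 98
= 98 / 98
= 1.0000

1.0000


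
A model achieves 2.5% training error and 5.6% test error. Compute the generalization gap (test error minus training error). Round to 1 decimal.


Generalization gap = test_error - train_error
= 5.6 - 2.5
= 3.1%
A moderate gap.

3.1


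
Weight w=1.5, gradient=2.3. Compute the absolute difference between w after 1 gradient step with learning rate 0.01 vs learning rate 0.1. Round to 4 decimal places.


With lr=0.01: w_new = 1.5 - 0.01 * 2.3 = 1.477
With lr=0.1: w_new = 1.5 - 0.1 * 2.3 = 1.27
Absolute difference = |1.477 - 1.27|
= 0.2070

0.2070


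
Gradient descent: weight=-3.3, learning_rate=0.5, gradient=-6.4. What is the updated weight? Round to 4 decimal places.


w_new = w_old - lr * gradient
= -3.3 - 0.5 * -6.4
= -3.3 - (-3.2)
= -0.1000

-0.1000


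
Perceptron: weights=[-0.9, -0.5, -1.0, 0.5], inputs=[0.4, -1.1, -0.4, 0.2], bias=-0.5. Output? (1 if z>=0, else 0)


z = w . x + b
= -0.9*0.4 + -0.5*-1.1 + -1.0*-0.4 + 0.5*0.2 + -0.5
= -0.36 + 0.55 + 0.4 + 0.1 + -0.5
= 0.69 + -0.5
= 0.19
Since z = 0.19 >= 0, output = 1

1


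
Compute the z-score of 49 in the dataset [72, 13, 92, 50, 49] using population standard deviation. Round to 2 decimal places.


Mean = (72 + 13 + 92 + 50 + 49) / 5 = 55.2
Variance = sum((x_i - mean)^2) / n = 696.56
Std = sqrt(696.56) = 26.3924
Z = (x - mean) / std
= (49 - 55.2) / 26.3924
= -6.2 / 26.3924
= -0.23

-0.23


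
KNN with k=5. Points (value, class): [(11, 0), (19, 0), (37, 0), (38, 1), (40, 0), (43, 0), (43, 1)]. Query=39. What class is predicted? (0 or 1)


Distances from query 39:
Point 40 (class 0): distance = 1
Point 38 (class 1): distance = 1
Point 37 (class 0): distance = 2
Point 43 (class 0): distance = 4
Point 43 (class 1): distance = 4
K=5 nearest neighbors: classes = [0, 1, 0, 0, 1]
Votes for class 1: 2 / 5
Majority vote => class 0

0


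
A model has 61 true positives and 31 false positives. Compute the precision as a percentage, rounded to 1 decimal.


Precision = TP / (TP + FP) * 100
= 61 / (61 + 31)
= 61 / 92
= 0.663
= 66.3%

66.3


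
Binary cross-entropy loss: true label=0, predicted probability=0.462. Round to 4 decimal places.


For y=0: Loss = -log(1-p)
= -log(1 - 0.462)
= -log(0.538)
= -(-0.6199)
= 0.6199

0.6199


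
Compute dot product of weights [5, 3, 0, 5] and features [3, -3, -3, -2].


Element-wise products:
5 * 3 = 15
3 * -3 = -9
0 * -3 = 0
5 * -2 = -10
Sum = 15 + -9 + 0 + -10
= -4

-4


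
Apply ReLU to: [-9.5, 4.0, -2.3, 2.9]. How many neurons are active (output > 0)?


ReLU(x) = max(0, x) for each element:
ReLU(-9.5) = 0
ReLU(4.0) = 4.0
ReLU(-2.3) = 0
ReLU(2.9) = 2.9
Active neurons (>0): 2

2


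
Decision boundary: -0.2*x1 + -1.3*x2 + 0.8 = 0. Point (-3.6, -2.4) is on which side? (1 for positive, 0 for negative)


Compute -0.2 * -3.6 + -1.3 * -2.4 + 0.8
= 0.72 + 3.12 + 0.8
= 4.64
Since 4.64 >= 0, the point is on the positive side.

1


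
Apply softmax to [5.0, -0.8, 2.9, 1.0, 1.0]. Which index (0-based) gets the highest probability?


Softmax is a monotonic transformation, so it preserves the argmax.
We need to find the index of the maximum logit.
Index 0: 5.0
Index 1: -0.8
Index 2: 2.9
Index 3: 1.0
Index 4: 1.0
Maximum logit = 5.0 at index 0

0


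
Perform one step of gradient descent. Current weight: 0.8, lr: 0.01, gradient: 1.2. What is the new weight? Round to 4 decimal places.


w_new = w_old - lr * gradient
= 0.8 - 0.01 * 1.2
= 0.8 - (0.012)
= 0.7880

0.7880


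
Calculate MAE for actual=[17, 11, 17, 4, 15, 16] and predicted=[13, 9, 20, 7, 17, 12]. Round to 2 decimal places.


Absolute errors: [4, 2, 3, 3, 2, 4]
Sum of absolute errors = 18
MAE = 18 / 6 = 3.00

3.00


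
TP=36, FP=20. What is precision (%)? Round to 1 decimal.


Precision = TP / (TP + FP) * 100
= 36 / (36 + 20)
= 36 / 56
= 0.6429
= 64.3%

64.3


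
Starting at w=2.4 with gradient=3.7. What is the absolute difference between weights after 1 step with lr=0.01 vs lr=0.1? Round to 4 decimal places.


With lr=0.01: w_new = 2.4 - 0.01 * 3.7 = 2.363
With lr=0.1: w_new = 2.4 - 0.1 * 3.7 = 2.03
Absolute difference = |2.363 - 2.03|
= 0.3330

0.3330


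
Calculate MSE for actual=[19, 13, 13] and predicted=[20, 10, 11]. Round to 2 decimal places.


Differences: [-1, 3, 2]
Squared errors: [1, 9, 4]
Sum of squared errors = 14
MSE = 14 / 3 = 4.67

4.67


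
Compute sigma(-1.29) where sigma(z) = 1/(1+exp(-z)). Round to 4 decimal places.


sigmoid(z) = 1 / (1 + exp(-z))
exp(-(-1.29)) = exp(1.29) = 3.6328
1 + 3.6328 = 4.6328
1 / 4.6328 = 0.2159

0.2159


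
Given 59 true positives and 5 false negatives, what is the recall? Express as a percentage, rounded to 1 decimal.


Recall = TP / (TP + FN) * 100
= 59 / (59 + 5)
= 59 / 64
= 0.9219
= 92.2%

92.2


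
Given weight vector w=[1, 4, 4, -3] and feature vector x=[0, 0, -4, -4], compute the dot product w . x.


Element-wise products:
1 * 0 = 0
4 * 0 = 0
4 * -4 = -16
-3 * -4 = 12
Sum = 0 + 0 + -16 + 12
= -4

-4


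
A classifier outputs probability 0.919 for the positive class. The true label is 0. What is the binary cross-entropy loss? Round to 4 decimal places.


For y=0: Loss = -log(1-p)
= -log(1 - 0.919)
= -log(0.081)
= -(-2.5133)
= 2.5133

2.5133


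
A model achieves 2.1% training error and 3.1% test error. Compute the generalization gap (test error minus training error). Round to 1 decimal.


Generalization gap = test_error - train_error
= 3.1 - 2.1
= 1.0%
A small gap suggests good generalization.

1.0


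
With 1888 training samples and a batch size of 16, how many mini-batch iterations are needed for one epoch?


Iterations per epoch = dataset_size / batch_size
= 1888 / 16
= 118

118


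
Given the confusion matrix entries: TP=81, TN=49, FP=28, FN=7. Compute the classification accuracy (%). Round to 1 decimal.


Accuracy = (TP + TN) / (TP + TN + FP + FN) * 100
= (81 + 49) / (81 + 49 + 28 + 7)
= 130 / 165
= 0.7879
= 78.8%

78.8


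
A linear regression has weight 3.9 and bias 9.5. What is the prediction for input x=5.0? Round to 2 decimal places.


y = 3.9 * 5.0 + (9.5)
= 19.5 + (9.5)
= 29.00

29.00


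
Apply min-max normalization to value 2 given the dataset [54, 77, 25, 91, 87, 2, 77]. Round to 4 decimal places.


Min = 2, Max = 91
Range = 91 - 2 = 89
Scaled = (x - min) / (max - min)
= (2 - 2) / 89
= 0 / 89
= 0.0000

0.0000


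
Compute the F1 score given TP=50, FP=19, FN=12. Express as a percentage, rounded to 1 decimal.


Precision = TP / (TP + FP) = 50 / 69 = 0.7246
Recall = TP / (TP + FN) = 50 / 62 = 0.8065
F1 = 2 * P * R / (P + R)
= 2 * 0.7246 * 0.8065 / (0.7246 + 0.8065)
= 1.1688 / 1.5311
= 0.7634
As percentage: 76.3%

76.3


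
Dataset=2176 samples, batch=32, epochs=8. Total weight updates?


Iterations per epoch = 2176 / 32 = 68
Total updates = iterations_per_epoch * epochs
= 68 * 8
= 544

544


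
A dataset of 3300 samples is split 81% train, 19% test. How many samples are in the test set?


Train samples = 3300 * 81% = 2673
Test samples = 3300 - 2673
= 627

627


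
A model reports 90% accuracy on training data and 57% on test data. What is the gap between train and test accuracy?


Gap = train_accuracy - test_accuracy
= 90 - 57
= 33%
This large gap strongly indicates overfitting.

33


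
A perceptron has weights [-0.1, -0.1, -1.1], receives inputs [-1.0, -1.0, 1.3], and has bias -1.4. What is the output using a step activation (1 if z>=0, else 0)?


z = w . x + b
= -0.1*-1.0 + -0.1*-1.0 + -1.1*1.3 + -1.4
= 0.1 + 0.1 + -1.43 + -1.4
= -1.23 + -1.4
= -2.63
Since z = -2.63 < 0, output = 0

0


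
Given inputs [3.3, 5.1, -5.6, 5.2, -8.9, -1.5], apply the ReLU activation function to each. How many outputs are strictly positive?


ReLU(x) = max(0, x) for each element:
ReLU(3.3) = 3.3
ReLU(5.1) = 5.1
ReLU(-5.6) = 0
ReLU(5.2) = 5.2
ReLU(-8.9) = 0
ReLU(-1.5) = 0
Active neurons (>0): 3

3


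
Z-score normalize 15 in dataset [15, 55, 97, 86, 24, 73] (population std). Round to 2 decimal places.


Mean = (15 + 55 + 97 + 86 + 24 + 73) / 6 = 58.3333
Variance = sum((x_i - mean)^2) / n = 923.8889
Std = sqrt(923.8889) = 30.3955
Z = (x - mean) / std
= (15 - 58.3333) / 30.3955
= -43.3333 / 30.3955
= -1.43

-1.43


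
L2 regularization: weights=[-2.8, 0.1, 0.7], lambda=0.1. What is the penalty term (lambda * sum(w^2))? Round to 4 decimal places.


Squaring each weight:
(-2.8)^2 = 7.84
0.1^2 = 0.01
0.7^2 = 0.49
Sum of squares = 8.34
Penalty = 0.1 * 8.34 = 0.8340

0.8340


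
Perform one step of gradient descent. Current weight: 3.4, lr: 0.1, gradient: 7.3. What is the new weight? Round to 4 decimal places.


w_new = w_old - lr * gradient
= 3.4 - 0.1 * 7.3
= 3.4 - (0.73)
= 2.6700

2.6700


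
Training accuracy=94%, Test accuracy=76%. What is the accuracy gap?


Gap = train_accuracy - test_accuracy
= 94 - 76
= 18%
This gap suggests the model is overfitting.

18


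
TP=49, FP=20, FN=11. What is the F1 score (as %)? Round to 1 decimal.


Precision = TP / (TP + FP) = 49 / 69 = 0.7101
Recall = TP / (TP + FN) = 49 / 60 = 0.8167
F1 = 2 * P * R / (P + R)
= 2 * 0.7101 * 0.8167 / (0.7101 + 0.8167)
= 1.1599 / 1.5268
= 0.7597
As percentage: 76.0%

76.0


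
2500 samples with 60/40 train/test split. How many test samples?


Train samples = 2500 * 60% = 1500
Test samples = 2500 - 1500
= 1000

1000


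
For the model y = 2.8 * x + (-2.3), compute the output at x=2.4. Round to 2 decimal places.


y = 2.8 * 2.4 + (-2.3)
= 6.72 + (-2.3)
= 4.42

4.42


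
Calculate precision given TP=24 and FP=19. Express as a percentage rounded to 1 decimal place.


Precision = TP / (TP + FP) * 100
= 24 / (24 + 19)
= 24 / 43
= 0.5581
= 55.8%

55.8


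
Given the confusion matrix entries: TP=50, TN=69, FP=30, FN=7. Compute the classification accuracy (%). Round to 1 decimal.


Accuracy = (TP + TN) / (TP + TN + FP + FN) * 100
= (50 + 69) / (50 + 69 + 30 + 7)
= 119 / 156
= 0.7628
= 76.3%

76.3


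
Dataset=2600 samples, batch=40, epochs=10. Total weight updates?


Iterations per epoch = 2600 / 40 = 65
Total updates = iterations_per_epoch * epochs
= 65 * 10
= 650

650


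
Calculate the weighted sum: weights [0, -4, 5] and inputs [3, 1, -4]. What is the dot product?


Element-wise products:
0 * 3 = 0
-4 * 1 = -4
5 * -4 = -20
Sum = 0 + -4 + -20
= -24

-24


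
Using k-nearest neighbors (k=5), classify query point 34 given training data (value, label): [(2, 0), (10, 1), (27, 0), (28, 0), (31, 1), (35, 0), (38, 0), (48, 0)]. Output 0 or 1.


Distances from query 34:
Point 35 (class 0): distance = 1
Point 31 (class 1): distance = 3
Point 38 (class 0): distance = 4
Point 28 (class 0): distance = 6
Point 27 (class 0): distance = 7
K=5 nearest neighbors: classes = [0, 1, 0, 0, 0]
Votes for class 1: 1 / 5
Majority vote => class 0

0


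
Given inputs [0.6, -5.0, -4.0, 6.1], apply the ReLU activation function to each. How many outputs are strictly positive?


ReLU(x) = max(0, x) for each element:
ReLU(0.6) = 0.6
ReLU(-5.0) = 0
ReLU(-4.0) = 0
ReLU(6.1) = 6.1
Active neurons (>0): 2

2


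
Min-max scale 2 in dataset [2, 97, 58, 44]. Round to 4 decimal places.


Min = 2, Max = 97
Range = 97 - 2 = 95
Scaled = (x - min) / (max - min)
= (2 - 2) / 95
= 0 / 95
= 0.0000

0.0000


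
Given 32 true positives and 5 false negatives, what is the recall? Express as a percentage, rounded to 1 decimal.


Recall = TP / (TP + FN) * 100
= 32 / (32 + 5)
= 32 / 37
= 0.8649
= 86.5%

86.5


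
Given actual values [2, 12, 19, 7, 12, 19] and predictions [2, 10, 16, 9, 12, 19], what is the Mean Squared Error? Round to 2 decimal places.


Differences: [0, 2, 3, -2, 0, 0]
Squared errors: [0, 4, 9, 4, 0, 0]
Sum of squared errors = 17
MSE = 17 / 6 = 2.83

2.83


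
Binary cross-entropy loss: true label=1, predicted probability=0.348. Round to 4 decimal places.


For y=1: Loss = -log(p)
= -log(0.348)
= -(-1.0556)
= 1.0556

1.0556


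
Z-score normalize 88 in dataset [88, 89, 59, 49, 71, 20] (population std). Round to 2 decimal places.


Mean = (88 + 89 + 59 + 49 + 71 + 20) / 6 = 62.6667
Variance = sum((x_i - mean)^2) / n = 570.8889
Std = sqrt(570.8889) = 23.8933
Z = (x - mean) / std
= (88 - 62.6667) / 23.8933
= 25.3333 / 23.8933
= 1.06

1.06


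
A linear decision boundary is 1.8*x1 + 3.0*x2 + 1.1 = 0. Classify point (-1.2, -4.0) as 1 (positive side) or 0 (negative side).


Compute 1.8 * -1.2 + 3.0 * -4.0 + 1.1
= -2.16 + -12.0 + 1.1
= -13.06
Since -13.06 < 0, the point is on the negative side.

0


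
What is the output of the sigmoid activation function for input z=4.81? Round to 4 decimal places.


sigmoid(z) = 1 / (1 + exp(-z))
exp(-(4.81)) = exp(-4.81) = 0.0081
1 + 0.0081 = 1.0081
1 / 1.0081 = 0.9919

0.9919


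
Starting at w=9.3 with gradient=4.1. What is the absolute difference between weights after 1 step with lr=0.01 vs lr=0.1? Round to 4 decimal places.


With lr=0.01: w_new = 9.3 - 0.01 * 4.1 = 9.259
With lr=0.1: w_new = 9.3 - 0.1 * 4.1 = 8.89
Absolute difference = |9.259 - 8.89|
= 0.3690

0.3690


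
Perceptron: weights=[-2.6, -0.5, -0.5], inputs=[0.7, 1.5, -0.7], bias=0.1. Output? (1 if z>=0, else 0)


z = w . x + b
= -2.6*0.7 + -0.5*1.5 + -0.5*-0.7 + 0.1
= -1.82 + -0.75 + 0.35 + 0.1
= -2.22 + 0.1
= -2.12
Since z = -2.12 < 0, output = 0

0


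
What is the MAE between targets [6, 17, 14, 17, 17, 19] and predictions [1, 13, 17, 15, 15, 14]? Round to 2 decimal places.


Absolute errors: [5, 4, 3, 2, 2, 5]
Sum of absolute errors = 21
MAE = 21 / 6 = 3.50

3.50


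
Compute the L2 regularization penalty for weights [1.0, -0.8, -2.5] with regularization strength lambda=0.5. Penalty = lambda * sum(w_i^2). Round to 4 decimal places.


Squaring each weight:
1.0^2 = 1.0
(-0.8)^2 = 0.64
(-2.5)^2 = 6.25
Sum of squares = 7.89
Penalty = 0.5 * 7.89 = 3.9450

3.9450


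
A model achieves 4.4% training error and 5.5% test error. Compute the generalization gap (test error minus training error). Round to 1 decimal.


Generalization gap = test_error - train_error
= 5.5 - 4.4
= 1.1%
A small gap suggests good generalization.

1.1


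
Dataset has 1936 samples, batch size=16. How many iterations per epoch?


Iterations per epoch = dataset_size / batch_size
= 1936 / 16
= 121

121


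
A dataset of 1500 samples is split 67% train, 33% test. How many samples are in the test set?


Train samples = 1500 * 67% = 1005
Test samples = 1500 - 1005
= 495

495


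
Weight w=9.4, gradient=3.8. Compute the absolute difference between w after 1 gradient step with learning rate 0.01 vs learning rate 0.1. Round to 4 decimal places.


With lr=0.01: w_new = 9.4 - 0.01 * 3.8 = 9.362
With lr=0.1: w_new = 9.4 - 0.1 * 3.8 = 9.02
Absolute difference = |9.362 - 9.02|
= 0.3420

0.3420


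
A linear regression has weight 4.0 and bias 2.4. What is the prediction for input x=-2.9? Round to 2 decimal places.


y = 4.0 * -2.9 + (2.4)
= -11.6 + (2.4)
= -9.20

-9.20


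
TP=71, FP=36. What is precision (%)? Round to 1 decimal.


Precision = TP / (TP + FP) * 100
= 71 / (71 + 36)
= 71 / 107
= 0.6636
= 66.4%

66.4


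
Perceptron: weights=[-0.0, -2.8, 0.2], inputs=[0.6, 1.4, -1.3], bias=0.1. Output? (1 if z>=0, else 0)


z = w . x + b
= -0.0*0.6 + -2.8*1.4 + 0.2*-1.3 + 0.1
= -0.0 + -3.92 + -0.26 + 0.1
= -4.18 + 0.1
= -4.08
Since z = -4.08 < 0, output = 0

0


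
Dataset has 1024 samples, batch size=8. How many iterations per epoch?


Iterations per epoch = dataset_size / batch_size
= 1024 / 8
= 128

128


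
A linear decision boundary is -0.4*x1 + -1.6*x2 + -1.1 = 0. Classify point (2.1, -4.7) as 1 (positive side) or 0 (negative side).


Compute -0.4 * 2.1 + -1.6 * -4.7 + -1.1
= -0.84 + 7.52 + -1.1
= 5.58
Since 5.58 >= 0, the point is on the positive side.

1


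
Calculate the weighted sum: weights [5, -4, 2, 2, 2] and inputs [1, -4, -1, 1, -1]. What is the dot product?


Element-wise products:
5 * 1 = 5
-4 * -4 = 16
2 * -1 = -2
2 * 1 = 2
2 * -1 = -2
Sum = 5 + 16 + -2 + 2 + -2
= 19

19


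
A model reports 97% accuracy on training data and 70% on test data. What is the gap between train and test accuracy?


Gap = train_accuracy - test_accuracy
= 97 - 70
= 27%
This large gap strongly indicates overfitting.

27


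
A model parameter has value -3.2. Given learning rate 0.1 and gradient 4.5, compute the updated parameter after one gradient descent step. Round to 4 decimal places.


w_new = w_old - lr * gradient
= -3.2 - 0.1 * 4.5
= -3.2 - (0.45)
= -3.6500

-3.6500


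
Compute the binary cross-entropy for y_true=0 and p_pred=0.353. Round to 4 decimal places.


For y=0: Loss = -log(1-p)
= -log(1 - 0.353)
= -log(0.647)
= -(-0.4354)
= 0.4354

0.4354


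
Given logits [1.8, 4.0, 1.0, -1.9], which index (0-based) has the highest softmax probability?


Softmax is a monotonic transformation, so it preserves the argmax.
We need to find the index of the maximum logit.
Index 0: 1.8
Index 1: 4.0
Index 2: 1.0
Index 3: -1.9
Maximum logit = 4.0 at index 1

1


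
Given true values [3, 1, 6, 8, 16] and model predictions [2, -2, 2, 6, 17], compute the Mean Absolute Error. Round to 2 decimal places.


Absolute errors: [1, 3, 4, 2, 1]
Sum of absolute errors = 11
MAE = 11 / 5 = 2.20

2.20


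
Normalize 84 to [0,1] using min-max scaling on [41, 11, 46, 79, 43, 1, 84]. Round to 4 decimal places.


Min = 1, Max = 84
Range = 84 - 1 = 83
Scaled = (x - min) / (max - min)
= (84 - 1) / 83
= 83 / 83
= 1.0000

1.0000


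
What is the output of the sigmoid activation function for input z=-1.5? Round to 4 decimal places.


sigmoid(z) = 1 / (1 + exp(-z))
exp(-(-1.5)) = exp(1.5) = 4.4817
1 + 4.4817 = 5.4817
1 / 5.4817 = 0.1824

0.1824


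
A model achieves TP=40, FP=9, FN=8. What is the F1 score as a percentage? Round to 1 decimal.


Precision = TP / (TP + FP) = 40 / 49 = 0.8163
Recall = TP / (TP + FN) = 40 / 48 = 0.8333
F1 = 2 * P * R / (P + R)
= 2 * 0.8163 * 0.8333 / (0.8163 + 0.8333)
= 1.3605 / 1.6497
= 0.8247
As percentage: 82.5%

82.5


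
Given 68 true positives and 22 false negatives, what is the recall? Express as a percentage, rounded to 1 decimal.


Recall = TP / (TP + FN) * 100
= 68 / (68 + 22)
= 68 / 90
= 0.7556
= 75.6%

75.6


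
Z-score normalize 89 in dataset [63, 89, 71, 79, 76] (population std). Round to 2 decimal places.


Mean = (63 + 89 + 71 + 79 + 76) / 5 = 75.6
Variance = sum((x_i - mean)^2) / n = 74.24
Std = sqrt(74.24) = 8.6163
Z = (x - mean) / std
= (89 - 75.6) / 8.6163
= 13.4 / 8.6163
= 1.56

1.56


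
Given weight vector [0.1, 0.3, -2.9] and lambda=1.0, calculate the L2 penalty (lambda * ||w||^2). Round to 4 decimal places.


Squaring each weight:
0.1^2 = 0.01
0.3^2 = 0.09
(-2.9)^2 = 8.41
Sum of squares = 8.51
Penalty = 1.0 * 8.51 = 8.5100

8.5100


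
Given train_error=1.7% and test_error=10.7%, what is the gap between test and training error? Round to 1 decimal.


Generalization gap = test_error - train_error
= 10.7 - 1.7
= 9.0%
A moderate gap.

9.0


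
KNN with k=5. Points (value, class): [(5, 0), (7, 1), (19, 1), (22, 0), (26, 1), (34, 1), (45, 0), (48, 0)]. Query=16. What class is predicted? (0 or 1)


Distances from query 16:
Point 19 (class 1): distance = 3
Point 22 (class 0): distance = 6
Point 7 (class 1): distance = 9
Point 26 (class 1): distance = 10
Point 5 (class 0): distance = 11
K=5 nearest neighbors: classes = [1, 0, 1, 1, 0]
Votes for class 1: 3 / 5
Majority vote => class 1

1


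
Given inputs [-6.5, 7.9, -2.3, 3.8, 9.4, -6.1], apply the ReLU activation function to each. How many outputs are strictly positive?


ReLU(x) = max(0, x) for each element:
ReLU(-6.5) = 0
ReLU(7.9) = 7.9
ReLU(-2.3) = 0
ReLU(3.8) = 3.8
ReLU(9.4) = 9.4
ReLU(-6.1) = 0
Active neurons (>0): 3

3


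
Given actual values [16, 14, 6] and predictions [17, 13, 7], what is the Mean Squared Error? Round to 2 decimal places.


Differences: [-1, 1, -1]
Squared errors: [1, 1, 1]
Sum of squared errors = 3
MSE = 3 / 3 = 1.00

1.00


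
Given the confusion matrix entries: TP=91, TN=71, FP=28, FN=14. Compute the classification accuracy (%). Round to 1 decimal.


Accuracy = (TP + TN) / (TP + TN + FP + FN) * 100
= (91 + 71) / (91 + 71 + 28 + 14)
= 162 / 204
= 0.7941
= 79.4%

79.4


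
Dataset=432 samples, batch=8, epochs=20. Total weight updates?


Iterations per epoch = 432 / 8 = 54
Total updates = iterations_per_epoch * epochs
= 54 * 20
= 1080

1080


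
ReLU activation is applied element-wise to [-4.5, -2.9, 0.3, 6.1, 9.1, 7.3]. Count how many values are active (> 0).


ReLU(x) = max(0, x) for each element:
ReLU(-4.5) = 0
ReLU(-2.9) = 0
ReLU(0.3) = 0.3
ReLU(6.1) = 6.1
ReLU(9.1) = 9.1
ReLU(7.3) = 7.3
Active neurons (>0): 4

4


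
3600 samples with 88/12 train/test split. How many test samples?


Train samples = 3600 * 88% = 3168
Test samples = 3600 - 3168
= 432

432


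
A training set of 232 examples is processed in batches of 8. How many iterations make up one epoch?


Iterations per epoch = dataset_size / batch_size
= 232 / 8
= 29

29


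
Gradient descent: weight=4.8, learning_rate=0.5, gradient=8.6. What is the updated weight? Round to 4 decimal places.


w_new = w_old - lr * gradient
= 4.8 - 0.5 * 8.6
= 4.8 - (4.3)
= 0.5000

0.5000


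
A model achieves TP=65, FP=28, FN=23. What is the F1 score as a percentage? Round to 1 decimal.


Precision = TP / (TP + FP) = 65 / 93 = 0.6989
Recall = TP / (TP + FN) = 65 / 88 = 0.7386
F1 = 2 * P * R / (P + R)
= 2 * 0.6989 * 0.7386 / (0.6989 + 0.7386)
= 1.0325 / 1.4376
= 0.7182
As percentage: 71.8%

71.8


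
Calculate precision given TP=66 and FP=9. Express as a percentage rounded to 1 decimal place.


Precision = TP / (TP + FP) * 100
= 66 / (66 + 9)
= 66 / 75
= 0.88
= 88.0%

88.0


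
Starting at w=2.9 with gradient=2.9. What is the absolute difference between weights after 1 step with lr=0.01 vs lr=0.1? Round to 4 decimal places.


With lr=0.01: w_new = 2.9 - 0.01 * 2.9 = 2.871
With lr=0.1: w_new = 2.9 - 0.1 * 2.9 = 2.61
Absolute difference = |2.871 - 2.61|
= 0.2610

0.2610


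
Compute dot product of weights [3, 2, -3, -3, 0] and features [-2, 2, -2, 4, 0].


Element-wise products:
3 * -2 = -6
2 * 2 = 4
-3 * -2 = 6
-3 * 4 = -12
0 * 0 = 0
Sum = -6 + 4 + 6 + -12 + 0
= -8

-8


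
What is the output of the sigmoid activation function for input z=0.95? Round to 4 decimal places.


sigmoid(z) = 1 / (1 + exp(-z))
exp(-(0.95)) = exp(-0.95) = 0.3867
1 + 0.3867 = 1.3867
1 / 1.3867 = 0.7211

0.7211


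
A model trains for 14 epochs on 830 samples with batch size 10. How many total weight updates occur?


Iterations per epoch = 830 / 10 = 83
Total updates = iterations_per_epoch * epochs
= 83 * 14
= 1162

1162


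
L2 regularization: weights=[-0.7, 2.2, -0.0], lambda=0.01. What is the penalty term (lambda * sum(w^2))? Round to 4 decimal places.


Squaring each weight:
(-0.7)^2 = 0.49
2.2^2 = 4.84
(-0.0)^2 = 0.0
Sum of squares = 5.33
Penalty = 0.01 * 5.33 = 0.0533

0.0533


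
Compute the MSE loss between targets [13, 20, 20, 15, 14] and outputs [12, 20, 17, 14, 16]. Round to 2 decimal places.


Differences: [1, 0, 3, 1, -2]
Squared errors: [1, 0, 9, 1, 4]
Sum of squared errors = 15
MSE = 15 / 5 = 3.00

3.00


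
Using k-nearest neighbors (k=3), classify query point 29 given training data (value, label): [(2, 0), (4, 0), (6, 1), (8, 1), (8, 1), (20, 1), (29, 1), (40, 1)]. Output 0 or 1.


Distances from query 29:
Point 29 (class 1): distance = 0
Point 20 (class 1): distance = 9
Point 40 (class 1): distance = 11
K=3 nearest neighbors: classes = [1, 1, 1]
Votes for class 1: 3 / 3
Majority vote => class 1

1


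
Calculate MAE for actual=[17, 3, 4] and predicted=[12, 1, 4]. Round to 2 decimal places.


Absolute errors: [5, 2, 0]
Sum of absolute errors = 7
MAE = 7 / 3 = 2.33

2.33


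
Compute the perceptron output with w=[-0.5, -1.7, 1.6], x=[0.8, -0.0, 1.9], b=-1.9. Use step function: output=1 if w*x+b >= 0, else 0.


z = w . x + b
= -0.5*0.8 + -1.7*-0.0 + 1.6*1.9 + -1.9
= -0.4 + 0.0 + 3.04 + -1.9
= 2.64 + -1.9
= 0.74
Since z = 0.74 >= 0, output = 1

1


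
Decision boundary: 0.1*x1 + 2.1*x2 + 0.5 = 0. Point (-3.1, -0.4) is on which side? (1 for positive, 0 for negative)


Compute 0.1 * -3.1 + 2.1 * -0.4 + 0.5
= -0.31 + -0.84 + 0.5
= -0.65
Since -0.65 < 0, the point is on the negative side.

0


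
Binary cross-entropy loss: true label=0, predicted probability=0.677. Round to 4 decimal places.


For y=0: Loss = -log(1-p)
= -log(1 - 0.677)
= -log(0.323)
= -(-1.1301)
= 1.1301

1.1301


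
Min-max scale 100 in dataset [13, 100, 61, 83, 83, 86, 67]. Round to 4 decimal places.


Min = 13, Max = 100
Range = 100 - 13 = 87
Scaled = (x - min) / (max - min)
= (100 - 13) / 87
= 87 / 87
= 1.0000

1.0000


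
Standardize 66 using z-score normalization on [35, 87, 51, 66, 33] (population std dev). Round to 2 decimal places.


Mean = (35 + 87 + 51 + 66 + 33) / 5 = 54.4
Variance = sum((x_i - mean)^2) / n = 408.64
Std = sqrt(408.64) = 20.2148
Z = (x - mean) / std
= (66 - 54.4) / 20.2148
= 11.6 / 20.2148
= 0.57

0.57


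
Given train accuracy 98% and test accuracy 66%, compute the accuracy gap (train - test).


Gap = train_accuracy - test_accuracy
= 98 - 66
= 32%
This large gap strongly indicates overfitting.

32


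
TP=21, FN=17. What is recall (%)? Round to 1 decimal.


Recall = TP / (TP + FN) * 100
= 21 / (21 + 17)
= 21 / 38
= 0.5526
= 55.3%

55.3


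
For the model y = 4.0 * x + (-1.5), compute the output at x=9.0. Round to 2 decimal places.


y = 4.0 * 9.0 + (-1.5)
= 36.0 + (-1.5)
= 34.50

34.50


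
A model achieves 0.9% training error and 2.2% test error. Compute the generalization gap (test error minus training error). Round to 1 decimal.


Generalization gap = test_error - train_error
= 2.2 - 0.9
= 1.3%
A small gap suggests good generalization.

1.3


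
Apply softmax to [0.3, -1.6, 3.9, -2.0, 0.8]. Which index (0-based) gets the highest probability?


Softmax is a monotonic transformation, so it preserves the argmax.
We need to find the index of the maximum logit.
Index 0: 0.3
Index 1: -1.6
Index 2: 3.9
Index 3: -2.0
Index 4: 0.8
Maximum logit = 3.9 at index 2

2


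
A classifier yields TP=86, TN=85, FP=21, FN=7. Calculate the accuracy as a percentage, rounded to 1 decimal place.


Accuracy = (TP + TN) / (TP + TN + FP + FN) * 100
= (86 + 85) / (86 + 85 + 21 + 7)
= 171 / 199
= 0.8593
= 85.9%

85.9


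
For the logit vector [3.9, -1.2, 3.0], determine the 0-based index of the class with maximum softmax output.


Softmax is a monotonic transformation, so it preserves the argmax.
We need to find the index of the maximum logit.
Index 0: 3.9
Index 1: -1.2
Index 2: 3.0
Maximum logit = 3.9 at index 0

0


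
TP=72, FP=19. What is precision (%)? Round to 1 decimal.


Precision = TP / (TP + FP) * 100
= 72 / (72 + 19)
= 72 / 91
= 0.7912
= 79.1%

79.1


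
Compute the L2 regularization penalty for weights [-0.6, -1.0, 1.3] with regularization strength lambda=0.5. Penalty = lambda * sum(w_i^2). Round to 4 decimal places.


Squaring each weight:
(-0.6)^2 = 0.36
(-1.0)^2 = 1.0
1.3^2 = 1.69
Sum of squares = 3.05
Penalty = 0.5 * 3.05 = 1.5250

1.5250


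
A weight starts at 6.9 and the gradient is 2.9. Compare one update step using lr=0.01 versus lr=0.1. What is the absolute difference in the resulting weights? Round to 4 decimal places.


With lr=0.01: w_new = 6.9 - 0.01 * 2.9 = 6.871
With lr=0.1: w_new = 6.9 - 0.1 * 2.9 = 6.61
Absolute difference = |6.871 - 6.61|
= 0.2610

0.2610


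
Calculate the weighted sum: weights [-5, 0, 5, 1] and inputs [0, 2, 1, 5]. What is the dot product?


Element-wise products:
-5 * 0 = 0
0 * 2 = 0
5 * 1 = 5
1 * 5 = 5
Sum = 0 + 0 + 5 + 5
= 10

10


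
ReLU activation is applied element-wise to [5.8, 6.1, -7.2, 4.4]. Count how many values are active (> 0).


ReLU(x) = max(0, x) for each element:
ReLU(5.8) = 5.8
ReLU(6.1) = 6.1
ReLU(-7.2) = 0
ReLU(4.4) = 4.4
Active neurons (>0): 3

3


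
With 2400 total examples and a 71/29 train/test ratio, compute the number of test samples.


Train samples = 2400 * 71% = 1704
Test samples = 2400 - 1704
= 696

696


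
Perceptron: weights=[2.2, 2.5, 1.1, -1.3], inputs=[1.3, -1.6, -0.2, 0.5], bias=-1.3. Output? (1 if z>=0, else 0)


z = w . x + b
= 2.2*1.3 + 2.5*-1.6 + 1.1*-0.2 + -1.3*0.5 + -1.3
= 2.86 + -4.0 + -0.22 + -0.65 + -1.3
= -2.01 + -1.3
= -3.31
Since z = -3.31 < 0, output = 0

0


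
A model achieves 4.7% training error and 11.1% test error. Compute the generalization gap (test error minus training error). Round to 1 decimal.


Generalization gap = test_error - train_error
= 11.1 - 4.7
= 6.4%
A moderate gap.

6.4


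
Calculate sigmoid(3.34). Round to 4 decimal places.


sigmoid(z) = 1 / (1 + exp(-z))
exp(-(3.34)) = exp(-3.34) = 0.0354
1 + 0.0354 = 1.0354
1 / 1.0354 = 0.9658

0.9658


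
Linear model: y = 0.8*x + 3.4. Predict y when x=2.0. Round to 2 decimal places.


y = 0.8 * 2.0 + (3.4)
= 1.6 + (3.4)
= 5.00

5.00


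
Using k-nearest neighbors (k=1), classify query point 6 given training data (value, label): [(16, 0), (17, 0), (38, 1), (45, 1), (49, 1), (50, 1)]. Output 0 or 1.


Distances from query 6:
Point 16 (class 0): distance = 10
K=1 nearest neighbors: classes = [0]
Votes for class 1: 0 / 1
Majority vote => class 0

0


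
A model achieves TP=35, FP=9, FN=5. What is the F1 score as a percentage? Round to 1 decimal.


Precision = TP / (TP + FP) = 35 / 44 = 0.7955
Recall = TP / (TP + FN) = 35 / 40 = 0.875
F1 = 2 * P * R / (P + R)
= 2 * 0.7955 * 0.875 / (0.7955 + 0.875)
= 1.392 / 1.6705
= 0.8333
As percentage: 83.3%

83.3


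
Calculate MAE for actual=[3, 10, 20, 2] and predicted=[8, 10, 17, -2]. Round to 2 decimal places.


Absolute errors: [5, 0, 3, 4]
Sum of absolute errors = 12
MAE = 12 / 4 = 3.00

3.00


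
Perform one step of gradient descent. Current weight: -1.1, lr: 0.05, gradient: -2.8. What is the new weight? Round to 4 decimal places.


w_new = w_old - lr * gradient
= -1.1 - 0.05 * -2.8
= -1.1 - (-0.14)
= -0.9600

-0.9600


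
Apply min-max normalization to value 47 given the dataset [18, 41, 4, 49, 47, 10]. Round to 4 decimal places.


Min = 4, Max = 49
Range = 49 - 4 = 45
Scaled = (x - min) / (max - min)
= (47 - 4) / 45
= 43 / 45
= 0.9556

0.9556


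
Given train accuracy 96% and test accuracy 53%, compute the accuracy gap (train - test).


Gap = train_accuracy - test_accuracy
= 96 - 53
= 43%
This large gap strongly indicates overfitting.

43


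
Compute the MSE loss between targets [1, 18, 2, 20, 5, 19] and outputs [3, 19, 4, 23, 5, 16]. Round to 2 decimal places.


Differences: [-2, -1, -2, -3, 0, 3]
Squared errors: [4, 1, 4, 9, 0, 9]
Sum of squared errors = 27
MSE = 27 / 6 = 4.50

4.50


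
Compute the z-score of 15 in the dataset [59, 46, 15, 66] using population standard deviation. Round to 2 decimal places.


Mean = (59 + 46 + 15 + 66) / 4 = 46.5
Variance = sum((x_i - mean)^2) / n = 382.25
Std = sqrt(382.25) = 19.5512
Z = (x - mean) / std
= (15 - 46.5) / 19.5512
= -31.5 / 19.5512
= -1.61

-1.61


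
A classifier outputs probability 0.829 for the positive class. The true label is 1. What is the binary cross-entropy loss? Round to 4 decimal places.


For y=1: Loss = -log(p)
= -log(0.829)
= -(-0.1875)
= 0.1875

0.1875


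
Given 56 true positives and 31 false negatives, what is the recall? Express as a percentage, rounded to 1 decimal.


Recall = TP / (TP + FN) * 100
= 56 / (56 + 31)
= 56 / 87
= 0.6437
= 64.4%

64.4


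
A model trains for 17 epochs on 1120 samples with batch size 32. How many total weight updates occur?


Iterations per epoch = 1120 / 32 = 35
Total updates = iterations_per_epoch * epochs
= 35 * 17
= 595

595


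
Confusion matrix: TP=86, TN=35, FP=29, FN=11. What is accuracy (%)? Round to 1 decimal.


Accuracy = (TP + TN) / (TP + TN + FP + FN) * 100
= (86 + 35) / (86 + 35 + 29 + 11)
= 121 / 161
= 0.7516
= 75.2%

75.2


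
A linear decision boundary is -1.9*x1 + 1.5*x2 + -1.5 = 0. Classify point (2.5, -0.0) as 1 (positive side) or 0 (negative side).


Compute -1.9 * 2.5 + 1.5 * -0.0 + -1.5
= -4.75 + -0.0 + -1.5
= -6.25
Since -6.25 < 0, the point is on the negative side.

0


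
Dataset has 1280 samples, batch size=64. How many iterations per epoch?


Iterations per epoch = dataset_size / batch_size
= 1280 / 64
= 20

20


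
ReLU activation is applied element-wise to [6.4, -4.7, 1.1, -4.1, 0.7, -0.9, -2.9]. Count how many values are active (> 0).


ReLU(x) = max(0, x) for each element:
ReLU(6.4) = 6.4
ReLU(-4.7) = 0
ReLU(1.1) = 1.1
ReLU(-4.1) = 0
ReLU(0.7) = 0.7
ReLU(-0.9) = 0
ReLU(-2.9) = 0
Active neurons (>0): 3

3


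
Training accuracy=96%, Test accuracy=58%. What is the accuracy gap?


Gap = train_accuracy - test_accuracy
= 96 - 58
= 38%
This large gap strongly indicates overfitting.

38


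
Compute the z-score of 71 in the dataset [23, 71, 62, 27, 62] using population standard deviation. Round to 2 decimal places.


Mean = (23 + 71 + 62 + 27 + 62) / 5 = 49.0
Variance = sum((x_i - mean)^2) / n = 396.4
Std = sqrt(396.4) = 19.9098
Z = (x - mean) / std
= (71 - 49.0) / 19.9098
= 22.0 / 19.9098
= 1.10

1.10


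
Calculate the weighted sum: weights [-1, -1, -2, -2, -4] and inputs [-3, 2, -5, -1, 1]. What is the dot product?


Element-wise products:
-1 * -3 = 3
-1 * 2 = -2
-2 * -5 = 10
-2 * -1 = 2
-4 * 1 = -4
Sum = 3 + -2 + 10 + 2 + -4
= 9

9


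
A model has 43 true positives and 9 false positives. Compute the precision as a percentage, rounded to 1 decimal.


Precision = TP / (TP + FP) * 100
= 43 / (43 + 9)
= 43 / 52
= 0.8269
= 82.7%

82.7


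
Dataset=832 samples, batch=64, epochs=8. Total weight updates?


Iterations per epoch = 832 / 64 = 13
Total updates = iterations_per_epoch * epochs
= 13 * 8
= 104

104


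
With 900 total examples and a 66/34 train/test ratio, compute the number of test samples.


Train samples = 900 * 66% = 594
Test samples = 900 - 594
= 306

306


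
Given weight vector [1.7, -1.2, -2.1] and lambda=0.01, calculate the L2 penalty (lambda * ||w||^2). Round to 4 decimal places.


Squaring each weight:
1.7^2 = 2.89
(-1.2)^2 = 1.44
(-2.1)^2 = 4.41
Sum of squares = 8.74
Penalty = 0.01 * 8.74 = 0.0874

0.0874


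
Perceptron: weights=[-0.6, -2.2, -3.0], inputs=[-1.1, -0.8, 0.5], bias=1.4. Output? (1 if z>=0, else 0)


z = w . x + b
= -0.6*-1.1 + -2.2*-0.8 + -3.0*0.5 + 1.4
= 0.66 + 1.76 + -1.5 + 1.4
= 0.92 + 1.4
= 2.32
Since z = 2.32 >= 0, output = 1

1


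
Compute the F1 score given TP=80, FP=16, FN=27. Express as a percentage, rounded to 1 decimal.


Precision = TP / (TP + FP) = 80 / 96 = 0.8333
Recall = TP / (TP + FN) = 80 / 107 = 0.7477
F1 = 2 * P * R / (P + R)
= 2 * 0.8333 * 0.7477 / (0.8333 + 0.7477)
= 1.2461 / 1.581
= 0.7882
As percentage: 78.8%

78.8


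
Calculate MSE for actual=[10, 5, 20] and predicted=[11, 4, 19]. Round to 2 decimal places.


Differences: [-1, 1, 1]
Squared errors: [1, 1, 1]
Sum of squared errors = 3
MSE = 3 / 3 = 1.00

1.00


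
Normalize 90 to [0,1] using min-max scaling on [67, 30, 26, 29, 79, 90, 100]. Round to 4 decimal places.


Min = 26, Max = 100
Range = 100 - 26 = 74
Scaled = (x - min) / (max - min)
= (90 - 26) / 74
= 64 / 74
= 0.8649

0.8649


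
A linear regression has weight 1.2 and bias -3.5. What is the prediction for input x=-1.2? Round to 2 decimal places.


y = 1.2 * -1.2 + (-3.5)
= -1.44 + (-3.5)
= -4.94

-4.94


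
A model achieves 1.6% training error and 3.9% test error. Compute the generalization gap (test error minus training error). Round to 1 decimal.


Generalization gap = test_error - train_error
= 3.9 - 1.6
= 2.3%
A moderate gap.

2.3


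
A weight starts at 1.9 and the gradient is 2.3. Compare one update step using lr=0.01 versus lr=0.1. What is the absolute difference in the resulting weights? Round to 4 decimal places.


With lr=0.01: w_new = 1.9 - 0.01 * 2.3 = 1.877
With lr=0.1: w_new = 1.9 - 0.1 * 2.3 = 1.67
Absolute difference = |1.877 - 1.67|
= 0.2070

0.2070


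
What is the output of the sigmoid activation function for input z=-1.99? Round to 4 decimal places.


sigmoid(z) = 1 / (1 + exp(-z))
exp(-(-1.99)) = exp(1.99) = 7.3155
1 + 7.3155 = 8.3155
1 / 8.3155 = 0.1203

0.1203
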